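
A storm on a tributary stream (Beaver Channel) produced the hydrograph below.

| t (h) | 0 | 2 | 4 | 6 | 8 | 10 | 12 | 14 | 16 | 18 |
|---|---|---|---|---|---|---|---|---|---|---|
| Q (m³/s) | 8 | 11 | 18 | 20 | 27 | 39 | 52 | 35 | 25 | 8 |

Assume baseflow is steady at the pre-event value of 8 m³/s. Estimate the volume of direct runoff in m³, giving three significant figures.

Direct-runoff ordinates (Q − Q_b): 0.0, 3.0, 10.0, 12.0, 19.0, 31.0, 44.0, 27.0, 17.0, 0.0 m³/s.
ΣQ_DR = 163.0 m³/s.
With Δt = 2 h = 7200 s, V = ΣQ_DR · Δt = 163.0 × 7200 = 1.17 × 10^6 m³.

V ≈ 1.17 × 10^6 m³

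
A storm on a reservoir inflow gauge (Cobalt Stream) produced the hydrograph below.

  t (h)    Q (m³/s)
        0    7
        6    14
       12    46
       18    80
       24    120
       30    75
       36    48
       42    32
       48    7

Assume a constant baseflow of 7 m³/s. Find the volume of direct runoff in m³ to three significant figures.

V ≈ 7.91 × 10^6 m³

Direct-runoff ordinates (Q − Q_b): 0.0, 7.0, 39.0, 73.0, 113.0, 68.0, 41.0, 25.0, 0.0 m³/s.
ΣQ_DR = 366.0 m³/s.
With Δt = 6 h = 21600 s, V = ΣQ_DR · Δt = 366.0 × 21600 = 7.91 × 10^6 m³.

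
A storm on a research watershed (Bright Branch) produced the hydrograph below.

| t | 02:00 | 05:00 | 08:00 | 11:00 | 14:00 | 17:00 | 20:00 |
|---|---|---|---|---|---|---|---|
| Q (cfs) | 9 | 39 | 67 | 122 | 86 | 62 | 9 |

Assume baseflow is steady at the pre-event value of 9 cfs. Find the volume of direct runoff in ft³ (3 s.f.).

V ≈ 3.57 × 10^6 ft³

Direct-runoff ordinates (Q − Q_b): 0.0, 30.0, 58.0, 113.0, 77.0, 53.0, 0.0 cfs.
ΣQ_DR = 331.0 cfs.
With Δt = 3 h = 10800 s, V = ΣQ_DR · Δt = 331.0 × 10800 = 3.57 × 10^6 ft³.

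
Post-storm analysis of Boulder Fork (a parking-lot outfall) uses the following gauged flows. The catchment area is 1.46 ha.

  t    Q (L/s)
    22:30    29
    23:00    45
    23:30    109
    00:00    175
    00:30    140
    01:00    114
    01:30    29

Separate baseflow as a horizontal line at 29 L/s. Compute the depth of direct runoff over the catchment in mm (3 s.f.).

Direct runoff: 0.0, 16.0, 80.0, 146.0, 111.0, 85.0, 0.0 L/s; ΣQ_DR = 438.0 L/s.
V = ΣQ_DR · Δt = 438.0 × 1800 s = 7.884 × 10^5 L.
Over A = 1.46 ha, depth = V / A = 54.0 mm.

d ≈ 54.0 mm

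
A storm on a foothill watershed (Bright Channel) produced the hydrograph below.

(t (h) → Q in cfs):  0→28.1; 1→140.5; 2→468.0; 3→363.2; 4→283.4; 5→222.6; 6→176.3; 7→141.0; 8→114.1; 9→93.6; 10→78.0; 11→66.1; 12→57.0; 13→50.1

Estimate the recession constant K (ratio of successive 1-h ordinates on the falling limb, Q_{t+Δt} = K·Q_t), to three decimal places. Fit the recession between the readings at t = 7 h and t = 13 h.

K ≈ 0.842

Using the recession-limb readings at t = 7 h and t = 13 h: Q falls from 141.0 to 50.1 cfs over 6 intervals.
K = (Q₂/Q₁)^(1/6) = (50.1/141.0)^(1/6) = 0.842.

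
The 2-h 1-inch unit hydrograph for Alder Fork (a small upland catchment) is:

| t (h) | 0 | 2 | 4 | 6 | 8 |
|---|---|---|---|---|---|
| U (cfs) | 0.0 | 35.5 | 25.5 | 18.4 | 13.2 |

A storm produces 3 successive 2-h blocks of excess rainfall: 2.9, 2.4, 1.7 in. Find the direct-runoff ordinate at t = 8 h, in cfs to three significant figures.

By discrete convolution, Q_j = Σ (P_i / 1 in) · U_{j−i}.
At t = 8 h (j=4): Q = (2.9/1)·13.2 + (2.4/1)·18.4 + (1.7/1)·25.5 = 126 cfs.

Q ≈ 126 cfs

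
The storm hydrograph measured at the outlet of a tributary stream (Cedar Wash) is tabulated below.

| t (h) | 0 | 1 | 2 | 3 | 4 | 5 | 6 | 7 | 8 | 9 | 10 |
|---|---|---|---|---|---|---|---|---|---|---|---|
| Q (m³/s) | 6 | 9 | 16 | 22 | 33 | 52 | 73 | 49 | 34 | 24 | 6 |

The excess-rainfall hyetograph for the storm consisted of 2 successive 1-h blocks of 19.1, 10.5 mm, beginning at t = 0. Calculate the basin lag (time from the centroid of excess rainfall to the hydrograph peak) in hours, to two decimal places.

t_L ≈ 5.15 h

Centroid of excess rainfall: t_c = Σ P_i·t̄_i / ΣP_i = 0.8547 h (block centres at 0.5, 1.5 h).
Hydrograph peak occurs at t = 6 h, so basin lag t_L = 6 − 0.8547 = 5.15 h.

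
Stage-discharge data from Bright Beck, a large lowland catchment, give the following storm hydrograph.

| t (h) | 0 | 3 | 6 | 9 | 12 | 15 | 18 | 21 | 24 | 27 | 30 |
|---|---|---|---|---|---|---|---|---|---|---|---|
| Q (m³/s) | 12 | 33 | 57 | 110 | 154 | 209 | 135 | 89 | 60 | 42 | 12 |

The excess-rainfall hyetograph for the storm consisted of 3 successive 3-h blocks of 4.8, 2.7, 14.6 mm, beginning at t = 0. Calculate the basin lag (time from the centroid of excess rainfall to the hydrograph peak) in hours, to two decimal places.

Centroid of excess rainfall: t_c = Σ P_i·t̄_i / ΣP_i = 5.8303 h (block centres at 1.5, 4.5, 7.5 h).
Hydrograph peak occurs at t = 15 h, so basin lag t_L = 15 − 5.8303 = 9.17 h.

t_L ≈ 9.17 h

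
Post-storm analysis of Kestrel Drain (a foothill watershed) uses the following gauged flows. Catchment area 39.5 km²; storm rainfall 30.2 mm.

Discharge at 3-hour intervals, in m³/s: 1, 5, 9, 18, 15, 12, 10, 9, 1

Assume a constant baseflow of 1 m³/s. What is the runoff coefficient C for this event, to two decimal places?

C ≈ 0.64

ΣQ_DR = 71.00 m³/s; V = ΣQ_DR·Δt = 7.668 × 10^5 m³.
Runoff depth d = V / A = 19.41 mm.
C = d / P = 19.41 / 30.2 = 0.64.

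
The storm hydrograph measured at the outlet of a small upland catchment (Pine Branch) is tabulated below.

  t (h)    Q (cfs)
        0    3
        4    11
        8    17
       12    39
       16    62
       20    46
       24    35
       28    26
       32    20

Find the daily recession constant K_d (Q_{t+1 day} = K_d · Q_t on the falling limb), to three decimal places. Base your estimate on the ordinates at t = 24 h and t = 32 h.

K_d ≈ 0.187

Between t = 24 h and t = 32 h the flow falls from 35 to 20 cfs over 2×4 h = 8 h.
Per-interval ratio K = (20/35)^(1/2) = 0.7559; K_d = K^(24/4) = 0.187.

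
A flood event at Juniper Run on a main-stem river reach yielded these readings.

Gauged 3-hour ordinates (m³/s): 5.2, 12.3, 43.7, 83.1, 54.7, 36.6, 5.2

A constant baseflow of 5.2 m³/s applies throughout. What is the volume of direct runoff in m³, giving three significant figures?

Direct-runoff ordinates (Q − Q_b): 0.0, 7.1, 38.5, 77.9, 49.5, 31.4, 0.0 m³/s.
ΣQ_DR = 204.4 m³/s.
With Δt = 3 h = 10800 s, V = ΣQ_DR · Δt = 204.4 × 10800 = 2.21 × 10^6 m³.

V ≈ 2.21 × 10^6 m³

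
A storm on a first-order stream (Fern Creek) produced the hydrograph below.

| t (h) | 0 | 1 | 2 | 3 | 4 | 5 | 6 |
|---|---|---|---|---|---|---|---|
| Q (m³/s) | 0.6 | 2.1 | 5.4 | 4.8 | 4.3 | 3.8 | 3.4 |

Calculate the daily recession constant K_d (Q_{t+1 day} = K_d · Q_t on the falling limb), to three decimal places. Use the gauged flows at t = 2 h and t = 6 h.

Between t = 2 h and t = 6 h the flow falls from 5.4 to 3.4 m³/s over 4×1 h = 4 h.
Per-interval ratio K = (3.4/5.4)^(1/4) = 0.8908; K_d = K^(24/1) = 0.062.

K_d ≈ 0.062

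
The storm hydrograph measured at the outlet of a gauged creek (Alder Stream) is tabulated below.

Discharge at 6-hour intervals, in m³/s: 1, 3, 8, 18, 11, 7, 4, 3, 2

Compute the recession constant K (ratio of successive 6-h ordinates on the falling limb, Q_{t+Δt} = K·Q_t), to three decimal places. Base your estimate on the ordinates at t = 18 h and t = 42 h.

K ≈ 0.639

Using the recession-limb readings at t = 18 h and t = 42 h: Q falls from 18 to 3 m³/s over 4 intervals.
K = (Q₂/Q₁)^(1/4) = (3/18)^(1/4) = 0.639.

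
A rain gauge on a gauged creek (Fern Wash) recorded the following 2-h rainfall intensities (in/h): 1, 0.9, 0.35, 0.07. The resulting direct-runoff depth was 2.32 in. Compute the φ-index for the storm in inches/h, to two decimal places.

Only the 2 blocks with intensity above φ contribute runoff: 1, 0.9 in/h.
Σ(I−φ)·Δt = d  ⇒  (1+0.9 − 2φ)·2 = 2.32
φ = (1.900 − 2.32/2) / 2 = 0.37 in/h.

φ ≈ 0.37 in/h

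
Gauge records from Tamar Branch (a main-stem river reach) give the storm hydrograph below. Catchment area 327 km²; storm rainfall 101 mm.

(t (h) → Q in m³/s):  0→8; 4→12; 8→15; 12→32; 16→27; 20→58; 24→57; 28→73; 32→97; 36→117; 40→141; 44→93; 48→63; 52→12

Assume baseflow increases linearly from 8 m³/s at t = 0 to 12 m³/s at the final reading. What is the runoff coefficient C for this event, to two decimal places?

ΣQ_DR = 665.0 m³/s; V = ΣQ_DR·Δt = 9.576 × 10^6 m³.
Runoff depth d = V / A = 29.28 mm.
C = d / P = 29.28 / 101 = 0.29.

C ≈ 0.29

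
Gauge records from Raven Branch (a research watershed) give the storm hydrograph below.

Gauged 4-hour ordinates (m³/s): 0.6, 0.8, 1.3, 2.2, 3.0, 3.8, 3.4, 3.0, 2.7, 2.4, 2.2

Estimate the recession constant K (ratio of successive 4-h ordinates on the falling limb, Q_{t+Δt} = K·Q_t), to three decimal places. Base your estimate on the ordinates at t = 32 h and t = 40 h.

K ≈ 0.903

Using the recession-limb readings at t = 32 h and t = 40 h: Q falls from 2.7 to 2.2 m³/s over 2 intervals.
K = (Q₂/Q₁)^(1/2) = (2.2/2.7)^(1/2) = 0.903.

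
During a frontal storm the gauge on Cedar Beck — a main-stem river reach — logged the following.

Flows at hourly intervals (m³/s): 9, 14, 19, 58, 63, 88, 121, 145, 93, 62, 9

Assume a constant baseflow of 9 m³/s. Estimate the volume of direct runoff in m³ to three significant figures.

V ≈ 2.10 × 10^6 m³

Direct-runoff ordinates (Q − Q_b): 0.0, 5.0, 10.0, 49.0, 54.0, 79.0, 112.0, 136.0, 84.0, 53.0, 0.0 m³/s.
ΣQ_DR = 582.0 m³/s.
With Δt = 1 h = 3600 s, V = ΣQ_DR · Δt = 582.0 × 3600 = 2.10 × 10^6 m³.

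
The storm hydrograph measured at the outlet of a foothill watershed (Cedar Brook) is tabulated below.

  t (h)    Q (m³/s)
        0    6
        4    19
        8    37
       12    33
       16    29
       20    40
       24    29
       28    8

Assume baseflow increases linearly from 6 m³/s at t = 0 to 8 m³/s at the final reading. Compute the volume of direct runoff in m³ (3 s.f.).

V ≈ 2.09 × 10^6 m³

Direct-runoff ordinates (Q − Q_b): 0.00, 12.71, 30.43, 26.14, 21.86, 32.57, 21.29, 0.00 m³/s.
ΣQ_DR = 145.0 m³/s.
With Δt = 4 h = 14400 s, V = ΣQ_DR · Δt = 145.0 × 14400 = 2.09 × 10^6 m³.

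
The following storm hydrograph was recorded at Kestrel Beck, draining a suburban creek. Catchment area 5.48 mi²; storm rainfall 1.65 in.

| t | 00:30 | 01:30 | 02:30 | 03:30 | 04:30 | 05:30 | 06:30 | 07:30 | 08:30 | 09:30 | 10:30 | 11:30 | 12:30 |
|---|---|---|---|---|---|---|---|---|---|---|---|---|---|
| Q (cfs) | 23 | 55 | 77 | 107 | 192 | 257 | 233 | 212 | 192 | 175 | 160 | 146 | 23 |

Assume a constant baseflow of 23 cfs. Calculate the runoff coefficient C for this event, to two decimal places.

C ≈ 0.27

ΣQ_DR = 1553 cfs; V = ΣQ_DR·Δt = 5.591 × 10^6 ft³.
Runoff depth d = V / A = 0.4391 in.
C = d / P = 0.4391 / 1.65 = 0.27.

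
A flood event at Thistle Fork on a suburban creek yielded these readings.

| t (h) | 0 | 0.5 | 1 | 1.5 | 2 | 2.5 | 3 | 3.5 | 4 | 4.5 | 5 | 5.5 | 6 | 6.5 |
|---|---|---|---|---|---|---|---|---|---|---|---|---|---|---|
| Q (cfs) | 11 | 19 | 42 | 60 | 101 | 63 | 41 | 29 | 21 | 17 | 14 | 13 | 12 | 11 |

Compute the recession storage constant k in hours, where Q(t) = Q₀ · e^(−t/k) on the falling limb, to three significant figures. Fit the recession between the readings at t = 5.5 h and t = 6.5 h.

On the falling limb, Q drops from 13 to 11 cfs between t = 5.5 h and t = 6.5 h (Δt = 1 h).
k = −Δt / ln(Q₂/Q₁) = −1 / ln(11/13) = 5.99 h.

k ≈ 5.99 h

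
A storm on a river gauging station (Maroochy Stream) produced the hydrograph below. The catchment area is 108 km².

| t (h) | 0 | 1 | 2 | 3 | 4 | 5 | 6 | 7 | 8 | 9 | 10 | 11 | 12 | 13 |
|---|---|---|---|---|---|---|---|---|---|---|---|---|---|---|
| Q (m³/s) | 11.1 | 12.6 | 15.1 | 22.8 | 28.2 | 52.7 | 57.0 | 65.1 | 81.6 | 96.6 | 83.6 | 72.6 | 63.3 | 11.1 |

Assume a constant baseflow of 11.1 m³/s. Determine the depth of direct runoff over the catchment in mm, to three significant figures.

Direct runoff: 0.0, 1.5, 4.0, 11.7, 17.1, 41.6, 45.9, 54.0, 70.5, 85.5, 72.5, 61.5, 52.2, 0.0 m³/s; ΣQ_DR = 518.0 m³/s.
V = ΣQ_DR · Δt = 518.0 × 3600 s = 1.865 × 10^6 m³.
Over A = 108 km², depth = V / A = 17.3 mm.

d ≈ 17.3 mm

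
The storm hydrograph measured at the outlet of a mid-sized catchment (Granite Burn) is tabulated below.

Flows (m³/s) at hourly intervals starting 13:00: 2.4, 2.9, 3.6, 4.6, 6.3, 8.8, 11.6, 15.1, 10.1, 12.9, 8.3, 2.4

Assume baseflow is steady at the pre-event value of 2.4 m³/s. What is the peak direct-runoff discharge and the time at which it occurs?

Q_p = 12.7 m³/s at t = 20:00

Subtracting baseflow gives direct-runoff ordinates: 0.0, 0.5, 1.2, 2.2, 3.9, 6.4, 9.2, 12.7, 7.7, 10.5, 5.9, 0.0 m³/s.
The maximum is 12.7 m³/s, occurring at the reading for t = 20:00.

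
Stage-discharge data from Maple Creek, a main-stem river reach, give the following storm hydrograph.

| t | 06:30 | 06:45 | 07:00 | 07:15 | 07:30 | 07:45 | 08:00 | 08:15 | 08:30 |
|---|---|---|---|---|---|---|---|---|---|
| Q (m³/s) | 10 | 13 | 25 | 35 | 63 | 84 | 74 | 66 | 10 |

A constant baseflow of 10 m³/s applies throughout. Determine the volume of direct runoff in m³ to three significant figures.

Direct-runoff ordinates (Q − Q_b): 0.0, 3.0, 15.0, 25.0, 53.0, 74.0, 64.0, 56.0, 0.0 m³/s.
ΣQ_DR = 290.0 m³/s.
With Δt = 0.25 h = 900 s, V = ΣQ_DR · Δt = 290.0 × 900 = 2.61 × 10^5 m³.

V ≈ 2.61 × 10^5 m³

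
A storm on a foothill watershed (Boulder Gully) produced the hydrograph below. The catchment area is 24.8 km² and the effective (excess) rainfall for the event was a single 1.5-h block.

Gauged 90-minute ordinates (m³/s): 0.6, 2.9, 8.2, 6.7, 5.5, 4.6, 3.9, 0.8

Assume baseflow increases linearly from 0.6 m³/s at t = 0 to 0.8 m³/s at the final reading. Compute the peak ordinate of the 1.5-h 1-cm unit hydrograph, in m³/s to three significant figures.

Direct runoff: 0.00, 2.27, 7.54, 6.01, 4.79, 3.86, 3.13, 0.00 m³/s; ΣQ_DR = 27.60 m³/s, peak = 7.54 m³/s.
Runoff depth d = ΣQ_DR·Δt / A = 27.60 × 5400 / (24.8 km²) = 6.010 mm.
The 1-cm UH is the DRH scaled by (10 mm)/d, so U_p = 7.54 × 10/6.010 = 12.6 m³/s.

U_p ≈ 12.6 m³/s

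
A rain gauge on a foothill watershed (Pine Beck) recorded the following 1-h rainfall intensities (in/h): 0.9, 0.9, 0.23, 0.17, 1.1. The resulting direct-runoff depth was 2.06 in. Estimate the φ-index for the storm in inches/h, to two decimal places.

φ ≈ 0.28 in/h

Only the 3 blocks with intensity above φ contribute runoff: 0.9, 0.9, 1.1 in/h.
Σ(I−φ)·Δt = d  ⇒  (0.9+0.9+1.1 − 3φ)·1 = 2.06
φ = (2.900 − 2.06/1) / 3 = 0.28 in/h.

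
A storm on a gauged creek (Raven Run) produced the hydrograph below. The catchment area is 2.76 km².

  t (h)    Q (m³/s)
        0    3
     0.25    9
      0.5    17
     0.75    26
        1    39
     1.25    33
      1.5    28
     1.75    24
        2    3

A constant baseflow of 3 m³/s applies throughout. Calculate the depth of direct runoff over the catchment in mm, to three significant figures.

d ≈ 50.5 mm

Direct runoff: 0.0, 6.0, 14.0, 23.0, 36.0, 30.0, 25.0, 21.0, 0.0 m³/s; ΣQ_DR = 155.0 m³/s.
V = ΣQ_DR · Δt = 155.0 × 900 s = 1.395 × 10^5 m³.
Over A = 2.76 km², depth = V / A = 50.5 mm.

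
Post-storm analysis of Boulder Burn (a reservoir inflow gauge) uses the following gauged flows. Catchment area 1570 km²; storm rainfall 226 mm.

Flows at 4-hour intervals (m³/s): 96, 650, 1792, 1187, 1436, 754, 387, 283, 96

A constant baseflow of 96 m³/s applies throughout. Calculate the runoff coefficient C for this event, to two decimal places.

C ≈ 0.24

ΣQ_DR = 5817 m³/s; V = ΣQ_DR·Δt = 8.376 × 10^7 m³.
Runoff depth d = V / A = 53.35 mm.
C = d / P = 53.35 / 226 = 0.24.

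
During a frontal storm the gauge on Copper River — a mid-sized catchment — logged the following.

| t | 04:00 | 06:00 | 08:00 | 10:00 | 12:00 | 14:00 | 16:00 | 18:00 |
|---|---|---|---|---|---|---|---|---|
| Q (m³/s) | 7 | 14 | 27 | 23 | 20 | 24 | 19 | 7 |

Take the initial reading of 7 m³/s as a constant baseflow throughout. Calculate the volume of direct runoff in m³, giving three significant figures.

V ≈ 6.12 × 10^5 m³

Direct-runoff ordinates (Q − Q_b): 0.0, 7.0, 20.0, 16.0, 13.0, 17.0, 12.0, 0.0 m³/s.
ΣQ_DR = 85.00 m³/s.
With Δt = 2 h = 7200 s, V = ΣQ_DR · Δt = 85.00 × 7200 = 6.12 × 10^5 m³.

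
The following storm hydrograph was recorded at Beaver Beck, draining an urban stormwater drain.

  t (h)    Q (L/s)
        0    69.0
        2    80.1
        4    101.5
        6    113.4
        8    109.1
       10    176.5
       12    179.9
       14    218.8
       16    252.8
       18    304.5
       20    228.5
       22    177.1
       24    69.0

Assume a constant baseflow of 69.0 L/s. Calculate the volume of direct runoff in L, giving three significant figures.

V ≈ 8.52 × 10^6 L

Direct-runoff ordinates (Q − Q_b): 0.0, 11.1, 32.5, 44.4, 40.1, 107.5, 110.9, 149.8, 183.8, 235.5, 159.5, 108.1, 0.0 L/s.
ΣQ_DR = 1183 L/s.
With Δt = 2 h = 7200 s, V = ΣQ_DR · Δt = 1183 × 7200 = 8.52 × 10^6 L.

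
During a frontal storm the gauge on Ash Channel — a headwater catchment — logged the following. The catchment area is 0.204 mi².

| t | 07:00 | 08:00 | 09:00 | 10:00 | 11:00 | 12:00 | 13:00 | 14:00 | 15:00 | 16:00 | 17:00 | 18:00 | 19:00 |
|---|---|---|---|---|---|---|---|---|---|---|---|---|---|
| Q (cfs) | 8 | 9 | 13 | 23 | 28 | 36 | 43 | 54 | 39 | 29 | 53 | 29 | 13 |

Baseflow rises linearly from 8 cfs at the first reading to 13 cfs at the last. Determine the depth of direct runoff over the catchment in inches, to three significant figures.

d ≈ 1.83 in

Direct runoff: 0.00, 0.58, 4.17, 13.75, 18.33, 25.92, 32.50, 43.08, 27.67, 17.25, 40.83, 16.42, 0.00 cfs; ΣQ_DR = 240.5 cfs.
V = ΣQ_DR · Δt = 240.5 × 3600 s = 8.658 × 10^5 ft³.
Over A = 0.204 mi², depth = V / A = 1.83 in.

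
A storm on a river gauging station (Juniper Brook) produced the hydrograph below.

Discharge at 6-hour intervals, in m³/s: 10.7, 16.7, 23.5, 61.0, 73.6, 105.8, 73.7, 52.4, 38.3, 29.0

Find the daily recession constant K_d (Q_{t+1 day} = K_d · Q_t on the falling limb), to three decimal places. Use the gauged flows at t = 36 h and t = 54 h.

K_d ≈ 0.288

Between t = 36 h and t = 54 h the flow falls from 73.7 to 29.0 m³/s over 3×6 h = 18 h.
Per-interval ratio K = (29.0/73.7)^(1/3) = 0.7328; K_d = K^(24/6) = 0.288.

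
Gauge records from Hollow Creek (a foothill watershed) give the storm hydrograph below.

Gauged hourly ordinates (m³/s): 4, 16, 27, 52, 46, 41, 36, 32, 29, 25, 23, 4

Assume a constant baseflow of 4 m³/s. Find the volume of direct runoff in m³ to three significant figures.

V ≈ 1.03 × 10^6 m³

Direct-runoff ordinates (Q − Q_b): 0.0, 12.0, 23.0, 48.0, 42.0, 37.0, 32.0, 28.0, 25.0, 21.0, 19.0, 0.0 m³/s.
ΣQ_DR = 287.0 m³/s.
With Δt = 1 h = 3600 s, V = ΣQ_DR · Δt = 287.0 × 3600 = 1.03 × 10^6 m³.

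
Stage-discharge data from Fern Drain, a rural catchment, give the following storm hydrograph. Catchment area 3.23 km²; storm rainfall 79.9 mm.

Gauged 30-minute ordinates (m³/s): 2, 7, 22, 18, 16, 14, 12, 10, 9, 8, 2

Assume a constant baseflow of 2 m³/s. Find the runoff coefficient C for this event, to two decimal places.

ΣQ_DR = 98.00 m³/s; V = ΣQ_DR·Δt = 1.764 × 10^5 m³.
Runoff depth d = V / A = 54.61 mm.
C = d / P = 54.61 / 79.9 = 0.68.

C ≈ 0.68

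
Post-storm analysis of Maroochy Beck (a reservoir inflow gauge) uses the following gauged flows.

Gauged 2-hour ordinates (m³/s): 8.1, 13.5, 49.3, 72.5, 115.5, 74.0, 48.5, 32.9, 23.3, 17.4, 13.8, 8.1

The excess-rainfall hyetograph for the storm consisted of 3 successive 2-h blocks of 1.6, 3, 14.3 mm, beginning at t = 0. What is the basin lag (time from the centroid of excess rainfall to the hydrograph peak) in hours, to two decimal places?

t_L ≈ 3.66 h

Centroid of excess rainfall: t_c = Σ P_i·t̄_i / ΣP_i = 4.3439 h (block centres at 1, 3, 5 h).
Hydrograph peak occurs at t = 8 h, so basin lag t_L = 8 − 4.3439 = 3.66 h.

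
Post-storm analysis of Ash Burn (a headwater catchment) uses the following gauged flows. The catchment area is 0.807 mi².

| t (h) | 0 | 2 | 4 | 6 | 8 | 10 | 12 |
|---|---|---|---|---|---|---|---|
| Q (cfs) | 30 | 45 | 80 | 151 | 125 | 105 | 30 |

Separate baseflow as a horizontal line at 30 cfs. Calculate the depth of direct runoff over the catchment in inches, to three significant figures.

Direct runoff: 0.0, 15.0, 50.0, 121.0, 95.0, 75.0, 0.0 cfs; ΣQ_DR = 356.0 cfs.
V = ΣQ_DR · Δt = 356.0 × 7200 s = 2.563 × 10^6 ft³.
Over A = 0.807 mi², depth = V / A = 1.37 in.

d ≈ 1.37 in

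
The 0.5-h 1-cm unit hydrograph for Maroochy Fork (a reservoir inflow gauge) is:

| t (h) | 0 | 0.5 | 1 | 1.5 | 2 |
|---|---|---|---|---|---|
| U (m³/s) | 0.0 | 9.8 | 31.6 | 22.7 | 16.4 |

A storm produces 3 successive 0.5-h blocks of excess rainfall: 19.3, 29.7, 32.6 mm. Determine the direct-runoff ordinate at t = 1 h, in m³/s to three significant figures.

Q ≈ 90.1 m³/s

By discrete convolution, Q_j = Σ (P_i / 10 mm) · U_{j−i}.
At t = 1 h (j=2): Q = (19.3/10)·31.6 + (29.7/10)·9.8 + (32.6/10)·0.0 = 90.1 m³/s.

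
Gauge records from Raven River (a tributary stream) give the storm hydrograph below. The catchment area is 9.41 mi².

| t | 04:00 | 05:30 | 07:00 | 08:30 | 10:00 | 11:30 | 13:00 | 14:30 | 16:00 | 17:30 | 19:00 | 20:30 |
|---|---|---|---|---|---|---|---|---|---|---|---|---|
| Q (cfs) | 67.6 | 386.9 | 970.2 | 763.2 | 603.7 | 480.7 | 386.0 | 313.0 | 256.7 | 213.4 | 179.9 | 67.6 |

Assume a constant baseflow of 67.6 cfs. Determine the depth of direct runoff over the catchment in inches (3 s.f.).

Direct runoff: 0.0, 319.3, 902.6, 695.6, 536.1, 413.1, 318.4, 245.4, 189.1, 145.8, 112.3, 0.0 cfs; ΣQ_DR = 3878 cfs.
V = ΣQ_DR · Δt = 3878 × 5400 s = 2.094 × 10^7 ft³.
Over A = 9.41 mi², depth = V / A = 0.958 in.

d ≈ 0.958 in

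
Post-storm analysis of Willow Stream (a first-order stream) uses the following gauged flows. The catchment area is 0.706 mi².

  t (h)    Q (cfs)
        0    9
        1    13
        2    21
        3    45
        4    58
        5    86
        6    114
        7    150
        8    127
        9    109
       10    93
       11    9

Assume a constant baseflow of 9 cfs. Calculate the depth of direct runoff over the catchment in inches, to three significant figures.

Direct runoff: 0.0, 4.0, 12.0, 36.0, 49.0, 77.0, 105.0, 141.0, 118.0, 100.0, 84.0, 0.0 cfs; ΣQ_DR = 726.0 cfs.
V = ΣQ_DR · Δt = 726.0 × 3600 s = 2.614 × 10^6 ft³.
Over A = 0.706 mi², depth = V / A = 1.59 in.

d ≈ 1.59 in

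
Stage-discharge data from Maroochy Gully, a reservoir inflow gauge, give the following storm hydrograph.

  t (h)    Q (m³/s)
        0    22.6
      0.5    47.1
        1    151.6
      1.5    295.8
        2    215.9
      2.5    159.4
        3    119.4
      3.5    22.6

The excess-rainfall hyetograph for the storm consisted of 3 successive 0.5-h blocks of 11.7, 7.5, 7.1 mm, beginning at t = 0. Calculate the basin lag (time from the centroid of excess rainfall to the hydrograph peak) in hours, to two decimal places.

Centroid of excess rainfall: t_c = Σ P_i·t̄_i / ΣP_i = 0.6625 h (block centres at 0.25, 0.75, 1.25 h).
Hydrograph peak occurs at t = 1.5 h, so basin lag t_L = 1.5 − 0.6625 = 0.84 h.

t_L ≈ 0.84 h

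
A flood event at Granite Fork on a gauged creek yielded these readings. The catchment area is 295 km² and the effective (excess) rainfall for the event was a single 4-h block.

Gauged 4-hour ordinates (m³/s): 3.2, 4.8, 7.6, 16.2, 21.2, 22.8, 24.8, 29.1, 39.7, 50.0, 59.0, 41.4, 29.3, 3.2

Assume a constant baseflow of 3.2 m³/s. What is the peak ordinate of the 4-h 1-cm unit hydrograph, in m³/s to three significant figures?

Direct runoff: 0.0, 1.6, 4.4, 13.0, 18.0, 19.6, 21.6, 25.9, 36.5, 46.8, 55.8, 38.2, 26.1, 0.0 m³/s; ΣQ_DR = 307.5 m³/s, peak = 55.8 m³/s.
Runoff depth d = ΣQ_DR·Δt / A = 307.5 × 14400 / (295 km²) = 15.01 mm.
The 1-cm UH is the DRH scaled by (10 mm)/d, so U_p = 55.8 × 10/15.01 = 37.2 m³/s.

U_p ≈ 37.2 m³/s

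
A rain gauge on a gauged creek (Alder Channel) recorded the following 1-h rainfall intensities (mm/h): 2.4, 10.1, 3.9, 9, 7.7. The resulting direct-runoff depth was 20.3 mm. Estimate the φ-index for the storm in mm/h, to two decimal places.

Only the 4 blocks with intensity above φ contribute runoff: 10.1, 3.9, 9, 7.7 mm/h.
Σ(I−φ)·Δt = d  ⇒  (10.1+3.9+9+7.7 − 4φ)·1 = 20.3
φ = (30.70 − 20.3/1) / 4 = 2.60 mm/h.

φ ≈ 2.60 mm/h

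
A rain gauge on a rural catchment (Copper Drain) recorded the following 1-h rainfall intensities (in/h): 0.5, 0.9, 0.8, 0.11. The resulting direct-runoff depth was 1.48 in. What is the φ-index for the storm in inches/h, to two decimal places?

Only the 3 blocks with intensity above φ contribute runoff: 0.5, 0.9, 0.8 in/h.
Σ(I−φ)·Δt = d  ⇒  (0.5+0.9+0.8 − 3φ)·1 = 1.48
φ = (2.200 − 1.48/1) / 3 = 0.24 in/h.

φ ≈ 0.24 in/h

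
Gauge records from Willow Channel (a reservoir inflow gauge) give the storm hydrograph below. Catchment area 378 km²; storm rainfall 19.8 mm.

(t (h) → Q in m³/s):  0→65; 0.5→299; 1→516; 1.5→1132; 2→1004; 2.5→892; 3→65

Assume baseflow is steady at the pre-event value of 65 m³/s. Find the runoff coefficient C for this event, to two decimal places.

C ≈ 0.85

ΣQ_DR = 3518 m³/s; V = ΣQ_DR·Δt = 6.332 × 10^6 m³.
Runoff depth d = V / A = 16.75 mm.
C = d / P = 16.75 / 19.8 = 0.85.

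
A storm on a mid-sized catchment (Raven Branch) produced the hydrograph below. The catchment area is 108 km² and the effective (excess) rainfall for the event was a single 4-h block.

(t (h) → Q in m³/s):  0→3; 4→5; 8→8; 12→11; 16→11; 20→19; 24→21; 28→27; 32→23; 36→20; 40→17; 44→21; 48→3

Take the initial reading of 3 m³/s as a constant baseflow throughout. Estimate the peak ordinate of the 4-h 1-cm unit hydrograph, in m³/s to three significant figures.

U_p ≈ 12.0 m³/s

Direct runoff: 0.0, 2.0, 5.0, 8.0, 8.0, 16.0, 18.0, 24.0, 20.0, 17.0, 14.0, 18.0, 0.0 m³/s; ΣQ_DR = 150.0 m³/s, peak = 24.0 m³/s.
Runoff depth d = ΣQ_DR·Δt / A = 150.0 × 14400 / (108 km²) = 20.00 mm.
The 1-cm UH is the DRH scaled by (10 mm)/d, so U_p = 24.0 × 10/20.00 = 12.0 m³/s.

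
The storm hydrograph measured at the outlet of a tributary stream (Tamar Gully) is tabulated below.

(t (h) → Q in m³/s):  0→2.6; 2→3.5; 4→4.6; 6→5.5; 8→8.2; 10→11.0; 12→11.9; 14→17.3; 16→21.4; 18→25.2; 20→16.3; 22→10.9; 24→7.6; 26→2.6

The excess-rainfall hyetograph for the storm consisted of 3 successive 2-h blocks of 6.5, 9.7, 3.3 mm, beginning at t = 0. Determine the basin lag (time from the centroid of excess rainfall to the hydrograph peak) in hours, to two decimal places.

Centroid of excess rainfall: t_c = Σ P_i·t̄_i / ΣP_i = 2.6718 h (block centres at 1, 3, 5 h).
Hydrograph peak occurs at t = 18 h, so basin lag t_L = 18 − 2.6718 = 15.33 h.

t_L ≈ 15.33 h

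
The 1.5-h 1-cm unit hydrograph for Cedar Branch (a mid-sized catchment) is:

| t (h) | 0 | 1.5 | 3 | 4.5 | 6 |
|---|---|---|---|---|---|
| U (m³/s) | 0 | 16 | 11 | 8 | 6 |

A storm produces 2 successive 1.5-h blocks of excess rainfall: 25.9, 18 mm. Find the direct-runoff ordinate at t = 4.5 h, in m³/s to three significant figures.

Q ≈ 40.5 m³/s

By discrete convolution, Q_j = Σ (P_i / 10 mm) · U_{j−i}.
At t = 4.5 h (j=3): Q = (25.9/10)·8 + (18/10)·11 = 40.5 m³/s.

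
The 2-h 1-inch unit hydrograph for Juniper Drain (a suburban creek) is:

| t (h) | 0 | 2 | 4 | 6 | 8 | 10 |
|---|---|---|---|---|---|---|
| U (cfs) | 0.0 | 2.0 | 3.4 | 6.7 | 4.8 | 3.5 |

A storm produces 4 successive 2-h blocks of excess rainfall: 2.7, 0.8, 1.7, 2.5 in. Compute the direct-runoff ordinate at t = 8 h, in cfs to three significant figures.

By discrete convolution, Q_j = Σ (P_i / 1 in) · U_{j−i}.
At t = 8 h (j=4): Q = (2.7/1)·4.8 + (0.8/1)·6.7 + (1.7/1)·3.4 + (2.5/1)·2.0 = 29.1 cfs.

Q ≈ 29.1 cfs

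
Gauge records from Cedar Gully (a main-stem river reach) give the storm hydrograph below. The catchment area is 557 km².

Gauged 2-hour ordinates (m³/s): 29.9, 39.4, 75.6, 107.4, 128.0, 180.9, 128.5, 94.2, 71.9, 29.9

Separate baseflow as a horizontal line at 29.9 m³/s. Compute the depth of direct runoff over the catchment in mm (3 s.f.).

d ≈ 7.58 mm

Direct runoff: 0.0, 9.5, 45.7, 77.5, 98.1, 151.0, 98.6, 64.3, 42.0, 0.0 m³/s; ΣQ_DR = 586.7 m³/s.
V = ΣQ_DR · Δt = 586.7 × 7200 s = 4.224 × 10^6 m³.
Over A = 557 km², depth = V / A = 7.58 mm.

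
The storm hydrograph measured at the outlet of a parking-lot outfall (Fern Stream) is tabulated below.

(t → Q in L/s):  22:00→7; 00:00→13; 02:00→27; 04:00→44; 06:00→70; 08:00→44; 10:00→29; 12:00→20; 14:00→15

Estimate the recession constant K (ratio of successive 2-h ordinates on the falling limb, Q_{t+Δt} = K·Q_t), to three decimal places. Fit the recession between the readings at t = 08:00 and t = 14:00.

Using the recession-limb readings at t = 08:00 and t = 14:00: Q falls from 44 to 15 L/s over 3 intervals.
K = (Q₂/Q₁)^(1/3) = (15/44)^(1/3) = 0.699.

K ≈ 0.699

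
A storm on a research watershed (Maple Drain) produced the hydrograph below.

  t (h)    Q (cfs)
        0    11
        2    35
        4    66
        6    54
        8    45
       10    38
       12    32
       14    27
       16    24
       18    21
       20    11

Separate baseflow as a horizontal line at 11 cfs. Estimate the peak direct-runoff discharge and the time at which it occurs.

Subtracting baseflow gives direct-runoff ordinates: 0.0, 24.0, 55.0, 43.0, 34.0, 27.0, 21.0, 16.0, 13.0, 10.0, 0.0 cfs.
The maximum is 55.0 cfs, occurring at the reading for t = 4 h.

Q_p = 55.0 cfs at t = 4 h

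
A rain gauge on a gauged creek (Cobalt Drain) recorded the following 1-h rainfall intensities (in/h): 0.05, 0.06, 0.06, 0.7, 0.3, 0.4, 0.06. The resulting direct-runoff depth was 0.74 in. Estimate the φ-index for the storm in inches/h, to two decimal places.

φ ≈ 0.22 in/h

Only the 3 blocks with intensity above φ contribute runoff: 0.7, 0.3, 0.4 in/h.
Σ(I−φ)·Δt = d  ⇒  (0.7+0.3+0.4 − 3φ)·1 = 0.74
φ = (1.400 − 0.74/1) / 3 = 0.22 in/h.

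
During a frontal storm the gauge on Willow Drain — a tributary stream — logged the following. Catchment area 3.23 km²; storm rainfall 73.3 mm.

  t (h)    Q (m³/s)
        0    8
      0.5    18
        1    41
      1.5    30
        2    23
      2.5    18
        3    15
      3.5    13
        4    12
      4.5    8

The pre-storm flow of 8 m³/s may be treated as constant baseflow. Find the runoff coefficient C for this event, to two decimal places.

ΣQ_DR = 106.0 m³/s; V = ΣQ_DR·Δt = 1.908 × 10^5 m³.
Runoff depth d = V / A = 59.07 mm.
C = d / P = 59.07 / 73.3 = 0.81.

C ≈ 0.81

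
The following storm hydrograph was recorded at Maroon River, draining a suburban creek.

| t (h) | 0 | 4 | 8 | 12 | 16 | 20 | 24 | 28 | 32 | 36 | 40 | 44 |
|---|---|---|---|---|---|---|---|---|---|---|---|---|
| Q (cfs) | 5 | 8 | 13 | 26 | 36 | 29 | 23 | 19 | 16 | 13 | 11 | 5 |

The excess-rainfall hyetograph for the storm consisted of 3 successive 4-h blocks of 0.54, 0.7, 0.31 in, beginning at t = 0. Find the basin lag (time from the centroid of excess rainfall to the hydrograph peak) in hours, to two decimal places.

t_L ≈ 10.59 h

Centroid of excess rainfall: t_c = Σ P_i·t̄_i / ΣP_i = 5.4065 h (block centres at 2, 6, 10 h).
Hydrograph peak occurs at t = 16 h, so basin lag t_L = 16 − 5.4065 = 10.59 h.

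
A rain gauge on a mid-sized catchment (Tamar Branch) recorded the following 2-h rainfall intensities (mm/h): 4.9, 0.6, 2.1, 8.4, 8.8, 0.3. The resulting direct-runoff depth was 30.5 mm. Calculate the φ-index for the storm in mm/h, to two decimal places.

Only the 3 blocks with intensity above φ contribute runoff: 4.9, 8.4, 8.8 mm/h.
Σ(I−φ)·Δt = d  ⇒  (4.9+8.4+8.8 − 3φ)·2 = 30.5
φ = (22.10 − 30.5/2) / 3 = 2.28 mm/h.

φ ≈ 2.28 mm/h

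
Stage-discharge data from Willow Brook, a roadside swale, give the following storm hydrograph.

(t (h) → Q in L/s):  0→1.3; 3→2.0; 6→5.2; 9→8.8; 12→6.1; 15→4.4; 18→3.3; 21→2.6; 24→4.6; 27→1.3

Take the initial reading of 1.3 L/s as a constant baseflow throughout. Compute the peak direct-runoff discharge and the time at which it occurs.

Q_p = 7.5 L/s at t = 9 h

Subtracting baseflow gives direct-runoff ordinates: 0.0, 0.7, 3.9, 7.5, 4.8, 3.1, 2.0, 1.3, 3.3, 0.0 L/s.
The maximum is 7.5 L/s, occurring at the reading for t = 9 h.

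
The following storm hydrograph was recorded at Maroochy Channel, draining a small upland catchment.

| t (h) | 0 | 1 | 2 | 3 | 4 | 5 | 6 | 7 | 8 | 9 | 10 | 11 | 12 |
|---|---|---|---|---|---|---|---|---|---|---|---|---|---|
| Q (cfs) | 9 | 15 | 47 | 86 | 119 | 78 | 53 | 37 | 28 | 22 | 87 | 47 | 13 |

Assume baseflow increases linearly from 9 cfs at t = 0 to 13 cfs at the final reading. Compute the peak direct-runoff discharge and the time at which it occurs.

Q_p = 108.67 cfs at t = 4 h

Subtracting baseflow gives direct-runoff ordinates: 0.00, 5.67, 37.33, 76.00, 108.67, 67.33, 42.00, 25.67, 16.33, 10.00, 74.67, 34.33, 0.00 cfs.
The maximum is 108.67 cfs, occurring at the reading for t = 4 h.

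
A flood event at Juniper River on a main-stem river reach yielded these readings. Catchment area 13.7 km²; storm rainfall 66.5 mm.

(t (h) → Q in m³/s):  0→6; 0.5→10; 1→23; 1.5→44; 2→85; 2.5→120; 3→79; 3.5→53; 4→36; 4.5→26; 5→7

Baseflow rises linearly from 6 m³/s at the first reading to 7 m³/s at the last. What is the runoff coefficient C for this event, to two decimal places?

ΣQ_DR = 417.5 m³/s; V = ΣQ_DR·Δt = 7.515 × 10^5 m³.
Runoff depth d = V / A = 54.85 mm.
C = d / P = 54.85 / 66.5 = 0.82.

C ≈ 0.82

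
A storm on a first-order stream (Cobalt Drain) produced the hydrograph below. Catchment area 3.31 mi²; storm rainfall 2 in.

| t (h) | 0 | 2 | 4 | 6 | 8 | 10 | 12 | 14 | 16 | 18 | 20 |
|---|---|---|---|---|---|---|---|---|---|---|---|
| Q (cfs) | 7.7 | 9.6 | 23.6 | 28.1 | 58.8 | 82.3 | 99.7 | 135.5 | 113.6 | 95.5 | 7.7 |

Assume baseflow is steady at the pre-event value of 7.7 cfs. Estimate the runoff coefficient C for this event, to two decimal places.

ΣQ_DR = 577.4 cfs; V = ΣQ_DR·Δt = 4.157 × 10^6 ft³.
Runoff depth d = V / A = 0.5406 in.
C = d / P = 0.5406 / 2 = 0.27.

C ≈ 0.27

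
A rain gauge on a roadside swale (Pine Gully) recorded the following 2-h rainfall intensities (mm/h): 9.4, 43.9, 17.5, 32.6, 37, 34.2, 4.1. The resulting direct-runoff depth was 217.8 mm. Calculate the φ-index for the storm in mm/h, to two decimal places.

φ ≈ 11.26 mm/h

Only the 5 blocks with intensity above φ contribute runoff: 43.9, 17.5, 32.6, 37, 34.2 mm/h.
Σ(I−φ)·Δt = d  ⇒  (43.9+17.5+32.6+37+34.2 − 5φ)·2 = 217.8
φ = (165.2 − 217.8/2) / 5 = 11.26 mm/h.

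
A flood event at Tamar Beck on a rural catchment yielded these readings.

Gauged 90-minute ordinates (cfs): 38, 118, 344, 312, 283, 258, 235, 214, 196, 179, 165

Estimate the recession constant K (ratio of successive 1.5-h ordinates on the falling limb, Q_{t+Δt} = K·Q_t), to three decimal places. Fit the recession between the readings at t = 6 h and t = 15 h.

K ≈ 0.914

Using the recession-limb readings at t = 6 h and t = 15 h: Q falls from 283 to 165 cfs over 6 intervals.
K = (Q₂/Q₁)^(1/6) = (165/283)^(1/6) = 0.914.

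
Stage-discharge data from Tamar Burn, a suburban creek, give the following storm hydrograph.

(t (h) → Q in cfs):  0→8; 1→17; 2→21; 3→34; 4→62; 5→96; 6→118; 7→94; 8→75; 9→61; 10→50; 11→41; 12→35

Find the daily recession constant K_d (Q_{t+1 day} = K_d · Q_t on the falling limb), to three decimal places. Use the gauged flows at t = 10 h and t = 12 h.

K_d ≈ 0.014

Between t = 10 h and t = 12 h the flow falls from 50 to 35 cfs over 2×1 h = 2 h.
Per-interval ratio K = (35/50)^(1/2) = 0.8367; K_d = K^(24/1) = 0.014.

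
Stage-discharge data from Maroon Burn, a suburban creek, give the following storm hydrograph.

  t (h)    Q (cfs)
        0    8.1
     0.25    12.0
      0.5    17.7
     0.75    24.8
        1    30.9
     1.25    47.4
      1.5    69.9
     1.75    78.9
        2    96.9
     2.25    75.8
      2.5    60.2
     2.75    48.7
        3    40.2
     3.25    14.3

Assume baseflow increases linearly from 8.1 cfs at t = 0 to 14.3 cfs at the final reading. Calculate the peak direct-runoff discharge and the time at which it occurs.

Subtracting baseflow gives direct-runoff ordinates: 0.00, 3.42, 8.65, 15.27, 20.89, 36.92, 58.94, 67.46, 84.98, 63.41, 47.33, 35.35, 26.38, 0.00 cfs.
The maximum is 84.98 cfs, occurring at the reading for t = 2 h.

Q_p = 84.98 cfs at t = 2 h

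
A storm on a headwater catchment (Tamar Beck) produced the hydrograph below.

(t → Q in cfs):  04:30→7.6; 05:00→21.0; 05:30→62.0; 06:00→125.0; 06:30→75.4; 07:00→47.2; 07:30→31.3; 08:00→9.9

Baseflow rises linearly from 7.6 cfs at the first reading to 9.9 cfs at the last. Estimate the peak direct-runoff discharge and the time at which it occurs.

Subtracting baseflow gives direct-runoff ordinates: 0.00, 13.07, 53.74, 116.41, 66.49, 37.96, 21.73, 0.00 cfs.
The maximum is 116.41 cfs, occurring at the reading for t = 06:00.

Q_p = 116.41 cfs at t = 06:00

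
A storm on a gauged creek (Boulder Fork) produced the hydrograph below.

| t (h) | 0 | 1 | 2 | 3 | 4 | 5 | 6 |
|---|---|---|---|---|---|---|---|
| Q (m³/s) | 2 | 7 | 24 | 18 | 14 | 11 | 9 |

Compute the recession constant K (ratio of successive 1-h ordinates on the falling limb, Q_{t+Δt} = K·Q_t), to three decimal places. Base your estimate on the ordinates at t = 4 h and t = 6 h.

K ≈ 0.802

Using the recession-limb readings at t = 4 h and t = 6 h: Q falls from 14 to 9 m³/s over 2 intervals.
K = (Q₂/Q₁)^(1/2) = (9/14)^(1/2) = 0.802.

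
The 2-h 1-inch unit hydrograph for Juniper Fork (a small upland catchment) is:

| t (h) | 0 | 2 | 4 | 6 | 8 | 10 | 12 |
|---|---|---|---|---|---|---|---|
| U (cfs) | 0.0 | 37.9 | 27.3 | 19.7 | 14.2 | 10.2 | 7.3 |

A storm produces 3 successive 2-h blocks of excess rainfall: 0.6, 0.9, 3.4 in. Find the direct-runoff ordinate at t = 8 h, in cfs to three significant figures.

By discrete convolution, Q_j = Σ (P_i / 1 in) · U_{j−i}.
At t = 8 h (j=4): Q = (0.6/1)·14.2 + (0.9/1)·19.7 + (3.4/1)·27.3 = 119 cfs.

Q ≈ 119 cfs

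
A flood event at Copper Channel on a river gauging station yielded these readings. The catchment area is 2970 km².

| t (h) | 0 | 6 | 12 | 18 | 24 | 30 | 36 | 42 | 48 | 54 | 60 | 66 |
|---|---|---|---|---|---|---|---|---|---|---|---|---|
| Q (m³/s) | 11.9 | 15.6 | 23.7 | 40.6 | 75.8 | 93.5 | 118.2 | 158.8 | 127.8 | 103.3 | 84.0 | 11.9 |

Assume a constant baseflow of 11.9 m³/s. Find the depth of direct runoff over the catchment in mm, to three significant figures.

d ≈ 5.25 mm

Direct runoff: 0.0, 3.7, 11.8, 28.7, 63.9, 81.6, 106.3, 146.9, 115.9, 91.4, 72.1, 0.0 m³/s; ΣQ_DR = 722.3 m³/s.
V = ΣQ_DR · Δt = 722.3 × 21600 s = 1.560 × 10^7 m³.
Over A = 2970 km², depth = V / A = 5.25 mm.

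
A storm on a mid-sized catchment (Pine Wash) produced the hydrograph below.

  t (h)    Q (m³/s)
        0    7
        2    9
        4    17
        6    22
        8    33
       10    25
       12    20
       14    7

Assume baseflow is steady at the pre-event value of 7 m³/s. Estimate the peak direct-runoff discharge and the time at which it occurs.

Q_p = 26.0 m³/s at t = 8 h

Subtracting baseflow gives direct-runoff ordinates: 0.0, 2.0, 10.0, 15.0, 26.0, 18.0, 13.0, 0.0 m³/s.
The maximum is 26.0 m³/s, occurring at the reading for t = 8 h.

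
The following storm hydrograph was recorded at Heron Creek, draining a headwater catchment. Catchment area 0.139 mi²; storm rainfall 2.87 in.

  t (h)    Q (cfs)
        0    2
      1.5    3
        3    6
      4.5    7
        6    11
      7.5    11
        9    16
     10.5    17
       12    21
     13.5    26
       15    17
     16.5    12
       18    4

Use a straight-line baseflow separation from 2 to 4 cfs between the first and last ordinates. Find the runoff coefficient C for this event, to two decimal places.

ΣQ_DR = 114.0 cfs; V = ΣQ_DR·Δt = 6.156 × 10^5 ft³.
Runoff depth d = V / A = 1.906 in.
C = d / P = 1.906 / 2.87 = 0.66.

C ≈ 0.66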